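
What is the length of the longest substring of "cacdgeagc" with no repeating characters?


Input: "cacdgeagc"
Sliding window (track last position of each char):
  Position 0 ('c'): window [0,0] length 1 -- new best
  Position 1 ('a'): window [0,1] length 2 -- new best
  Position 2 ('c'): repeat (last at 0), move window start to 1
  Position 2 ('c'): window [1,2] length 2
  Position 3 ('d'): window [1,3] length 3 -- new best
  Position 4 ('g'): window [1,4] length 4 -- new best
  Position 5 ('e'): window [1,5] length 5 -- new best
  Position 6 ('a'): repeat (last at 1), move window start to 2
  Position 6 ('a'): window [2,6] length 5
  Position 7 ('g'): repeat (last at 4), move window start to 5
  Position 7 ('g'): window [5,7] length 3
  Position 8 ('c'): window [5,8] length 4
Longest substring with no repeats: "acdge" with length 5

5


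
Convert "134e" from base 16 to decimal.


Input: "134e" in base 16
Positional expansion:
  Digit '1' (value 1) x 16^3 = 4096
  Digit '3' (value 3) x 16^2 = 768
  Digit '4' (value 4) x 16^1 = 64
  Digit 'e' (value 14) x 16^0 = 14
Sum = 4942

4942


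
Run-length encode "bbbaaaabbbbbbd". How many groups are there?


Input: bbbaaaabbbbbbd
Scanning for consecutive runs:
  Group 1: 'b' x 3 (positions 0-2)
  Group 2: 'a' x 4 (positions 3-6)
  Group 3: 'b' x 6 (positions 7-12)
  Group 4: 'd' x 1 (positions 13-13)
Total groups: 4

4


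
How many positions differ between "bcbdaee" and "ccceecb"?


Comparing "bcbdaee" and "ccceecb" position by position:
  Position 0: 'b' vs 'c' => DIFFER
  Position 1: 'c' vs 'c' => same
  Position 2: 'b' vs 'c' => DIFFER
  Position 3: 'd' vs 'e' => DIFFER
  Position 4: 'a' vs 'e' => DIFFER
  Position 5: 'e' vs 'c' => DIFFER
  Position 6: 'e' vs 'b' => DIFFER
Positions that differ: 6

6


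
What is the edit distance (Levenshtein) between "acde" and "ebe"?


Computing edit distance: "acde" -> "ebe"
DP table:
           e    b    e
      0    1    2    3
  a   1    1    2    3
  c   2    2    2    3
  d   3    3    3    3
  e   4    3    4    3
Edit distance = dp[4][3] = 3

3


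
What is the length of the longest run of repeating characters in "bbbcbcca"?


Input: "bbbcbcca"
Scanning for longest run:
  Position 1 ('b'): continues run of 'b', length=2
  Position 2 ('b'): continues run of 'b', length=3
  Position 3 ('c'): new char, reset run to 1
  Position 4 ('b'): new char, reset run to 1
  Position 5 ('c'): new char, reset run to 1
  Position 6 ('c'): continues run of 'c', length=2
  Position 7 ('a'): new char, reset run to 1
Longest run: 'b' with length 3

3


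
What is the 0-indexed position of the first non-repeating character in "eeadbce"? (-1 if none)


Input: eeadbce
Character frequencies:
  'a': 1
  'b': 1
  'c': 1
  'd': 1
  'e': 3
Scanning left to right for freq == 1:
  Position 0 ('e'): freq=3, skip
  Position 1 ('e'): freq=3, skip
  Position 2 ('a'): unique! => answer = 2

2


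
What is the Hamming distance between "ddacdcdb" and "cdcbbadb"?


Comparing "ddacdcdb" and "cdcbbadb" position by position:
  Position 0: 'd' vs 'c' => differ
  Position 1: 'd' vs 'd' => same
  Position 2: 'a' vs 'c' => differ
  Position 3: 'c' vs 'b' => differ
  Position 4: 'd' vs 'b' => differ
  Position 5: 'c' vs 'a' => differ
  Position 6: 'd' vs 'd' => same
  Position 7: 'b' vs 'b' => same
Total differences (Hamming distance): 5

5


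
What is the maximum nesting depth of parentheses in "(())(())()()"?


Input: "(())(())()()"
Tracking depth:
  Position 0 '(': depth becomes 1
  Position 1 '(': depth becomes 2
  Position 2 ')': depth becomes 1
  Position 3 ')': depth becomes 0
  Position 4 '(': depth becomes 1
  Position 5 '(': depth becomes 2
  Position 6 ')': depth becomes 1
  Position 7 ')': depth becomes 0
  Position 8 '(': depth becomes 1
  Position 9 ')': depth becomes 0
  Position 10 '(': depth becomes 1
  Position 11 ')': depth becomes 0
Maximum depth reached: 2

2


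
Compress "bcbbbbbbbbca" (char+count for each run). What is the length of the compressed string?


Input: bcbbbbbbbbca
Runs:
  'b' x 1 => "b1"
  'c' x 1 => "c1"
  'b' x 8 => "b8"
  'c' x 1 => "c1"
  'a' x 1 => "a1"
Compressed: "b1c1b8c1a1"
Compressed length: 10

10


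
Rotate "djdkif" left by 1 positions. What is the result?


Input: "djdkif", rotate left by 1
First 1 characters: "d"
Remaining characters: "jdkif"
Concatenate remaining + first: "jdkif" + "d" = "jdkifd"

jdkifd


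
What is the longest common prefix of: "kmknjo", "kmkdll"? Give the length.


Words: kmknjo, kmkdll
  Position 0: all 'k' => match
  Position 1: all 'm' => match
  Position 2: all 'k' => match
  Position 3: ('n', 'd') => mismatch, stop
LCP = "kmk" (length 3)

3


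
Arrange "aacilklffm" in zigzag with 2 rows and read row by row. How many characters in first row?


Zigzag "aacilklffm" into 2 rows:
Placing characters:
  'a' => row 0
  'a' => row 1
  'c' => row 0
  'i' => row 1
  'l' => row 0
  'k' => row 1
  'l' => row 0
  'f' => row 1
  'f' => row 0
  'm' => row 1
Rows:
  Row 0: "acllf"
  Row 1: "aikfm"
First row length: 5

5


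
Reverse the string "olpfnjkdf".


Input: olpfnjkdf
Reading characters right to left:
  Position 8: 'f'
  Position 7: 'd'
  Position 6: 'k'
  Position 5: 'j'
  Position 4: 'n'
  Position 3: 'f'
  Position 2: 'p'
  Position 1: 'l'
  Position 0: 'o'
Reversed: fdkjnfplo

fdkjnfplo


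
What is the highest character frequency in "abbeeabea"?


Input: abbeeabea
Character counts:
  'a': 3
  'b': 3
  'e': 3
Maximum frequency: 3

3


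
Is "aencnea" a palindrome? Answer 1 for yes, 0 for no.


Input: aencnea
Reversed: aencnea
  Compare pos 0 ('a') with pos 6 ('a'): match
  Compare pos 1 ('e') with pos 5 ('e'): match
  Compare pos 2 ('n') with pos 4 ('n'): match
Result: palindrome

1


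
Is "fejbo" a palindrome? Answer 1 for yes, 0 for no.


Input: fejbo
Reversed: objef
  Compare pos 0 ('f') with pos 4 ('o'): MISMATCH
  Compare pos 1 ('e') with pos 3 ('b'): MISMATCH
Result: not a palindrome

0


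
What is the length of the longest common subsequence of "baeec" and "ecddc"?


LCS of "baeec" and "ecddc"
DP table:
           e    c    d    d    c
      0    0    0    0    0    0
  b   0    0    0    0    0    0
  a   0    0    0    0    0    0
  e   0    1    1    1    1    1
  e   0    1    1    1    1    1
  c   0    1    2    2    2    2
LCS length = dp[5][5] = 2

2


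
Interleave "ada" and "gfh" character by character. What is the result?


Interleaving "ada" and "gfh":
  Position 0: 'a' from first, 'g' from second => "ag"
  Position 1: 'd' from first, 'f' from second => "df"
  Position 2: 'a' from first, 'h' from second => "ah"
Result: agdfah

agdfah


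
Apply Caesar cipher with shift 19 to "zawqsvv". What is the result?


Caesar cipher: shift "zawqsvv" by 19
  'z' (pos 25) + 19 = pos 18 = 's'
  'a' (pos 0) + 19 = pos 19 = 't'
  'w' (pos 22) + 19 = pos 15 = 'p'
  'q' (pos 16) + 19 = pos 9 = 'j'
  's' (pos 18) + 19 = pos 11 = 'l'
  'v' (pos 21) + 19 = pos 14 = 'o'
  'v' (pos 21) + 19 = pos 14 = 'o'
Result: stpjloo

stpjloo


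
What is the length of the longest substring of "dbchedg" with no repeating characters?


Input: "dbchedg"
Sliding window (track last position of each char):
  Position 0 ('d'): window [0,0] length 1 -- new best
  Position 1 ('b'): window [0,1] length 2 -- new best
  Position 2 ('c'): window [0,2] length 3 -- new best
  Position 3 ('h'): window [0,3] length 4 -- new best
  Position 4 ('e'): window [0,4] length 5 -- new best
  Position 5 ('d'): repeat (last at 0), move window start to 1
  Position 5 ('d'): window [1,5] length 5
  Position 6 ('g'): window [1,6] length 6 -- new best
Longest substring with no repeats: "bchedg" with length 6

6


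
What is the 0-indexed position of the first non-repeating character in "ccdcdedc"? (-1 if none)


Input: ccdcdedc
Character frequencies:
  'c': 4
  'd': 3
  'e': 1
Scanning left to right for freq == 1:
  Position 0 ('c'): freq=4, skip
  Position 1 ('c'): freq=4, skip
  Position 2 ('d'): freq=3, skip
  Position 3 ('c'): freq=4, skip
  Position 4 ('d'): freq=3, skip
  Position 5 ('e'): unique! => answer = 5

5


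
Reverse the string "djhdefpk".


Input: djhdefpk
Reading characters right to left:
  Position 7: 'k'
  Position 6: 'p'
  Position 5: 'f'
  Position 4: 'e'
  Position 3: 'd'
  Position 2: 'h'
  Position 1: 'j'
  Position 0: 'd'
Reversed: kpfedhjd

kpfedhjd


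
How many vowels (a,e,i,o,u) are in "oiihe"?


Input: oiihe
Checking each character:
  'o' at position 0: vowel (running total: 1)
  'i' at position 1: vowel (running total: 2)
  'i' at position 2: vowel (running total: 3)
  'h' at position 3: consonant
  'e' at position 4: vowel (running total: 4)
Total vowels: 4

4


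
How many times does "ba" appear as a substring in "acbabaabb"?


Searching for "ba" in "acbabaabb"
Scanning each position:
  Position 0: "ac" => no
  Position 1: "cb" => no
  Position 2: "ba" => MATCH
  Position 3: "ab" => no
  Position 4: "ba" => MATCH
  Position 5: "aa" => no
  Position 6: "ab" => no
  Position 7: "bb" => no
Total occurrences: 2

2


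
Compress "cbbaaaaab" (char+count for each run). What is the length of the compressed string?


Input: cbbaaaaab
Runs:
  'c' x 1 => "c1"
  'b' x 2 => "b2"
  'a' x 5 => "a5"
  'b' x 1 => "b1"
Compressed: "c1b2a5b1"
Compressed length: 8

8


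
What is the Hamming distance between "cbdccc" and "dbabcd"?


Comparing "cbdccc" and "dbabcd" position by position:
  Position 0: 'c' vs 'd' => differ
  Position 1: 'b' vs 'b' => same
  Position 2: 'd' vs 'a' => differ
  Position 3: 'c' vs 'b' => differ
  Position 4: 'c' vs 'c' => same
  Position 5: 'c' vs 'd' => differ
Total differences (Hamming distance): 4

4


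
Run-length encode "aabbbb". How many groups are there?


Input: aabbbb
Scanning for consecutive runs:
  Group 1: 'a' x 2 (positions 0-1)
  Group 2: 'b' x 4 (positions 2-5)
Total groups: 2

2


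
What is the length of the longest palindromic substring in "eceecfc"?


Input: "eceecfc"
Checking substrings for palindromes:
  [1:5] "ceec" (len 4) => palindrome
  [0:3] "ece" (len 3) => palindrome
  [4:7] "cfc" (len 3) => palindrome
  [2:4] "ee" (len 2) => palindrome
Longest palindromic substring: "ceec" with length 4

4


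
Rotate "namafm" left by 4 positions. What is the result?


Input: "namafm", rotate left by 4
First 4 characters: "nama"
Remaining characters: "fm"
Concatenate remaining + first: "fm" + "nama" = "fmnama"

fmnama


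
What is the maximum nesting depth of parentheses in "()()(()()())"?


Input: "()()(()()())"
Tracking depth:
  Position 0 '(': depth becomes 1
  Position 1 ')': depth becomes 0
  Position 2 '(': depth becomes 1
  Position 3 ')': depth becomes 0
  Position 4 '(': depth becomes 1
  Position 5 '(': depth becomes 2
  Position 6 ')': depth becomes 1
  Position 7 '(': depth becomes 2
  Position 8 ')': depth becomes 1
  Position 9 '(': depth becomes 2
  Position 10 ')': depth becomes 1
  Position 11 ')': depth becomes 0
Maximum depth reached: 2

2


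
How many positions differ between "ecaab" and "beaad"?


Comparing "ecaab" and "beaad" position by position:
  Position 0: 'e' vs 'b' => DIFFER
  Position 1: 'c' vs 'e' => DIFFER
  Position 2: 'a' vs 'a' => same
  Position 3: 'a' vs 'a' => same
  Position 4: 'b' vs 'd' => DIFFER
Positions that differ: 3

3


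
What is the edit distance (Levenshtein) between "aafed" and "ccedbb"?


Computing edit distance: "aafed" -> "ccedbb"
DP table:
           c    c    e    d    b    b
      0    1    2    3    4    5    6
  a   1    1    2    3    4    5    6
  a   2    2    2    3    4    5    6
  f   3    3    3    3    4    5    6
  e   4    4    4    3    4    5    6
  d   5    5    5    4    3    4    5
Edit distance = dp[5][6] = 5

5


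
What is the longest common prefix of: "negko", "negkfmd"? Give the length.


Words: negko, negkfmd
  Position 0: all 'n' => match
  Position 1: all 'e' => match
  Position 2: all 'g' => match
  Position 3: all 'k' => match
  Position 4: ('o', 'f') => mismatch, stop
LCP = "negk" (length 4)

4


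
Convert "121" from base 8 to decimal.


Input: "121" in base 8
Positional expansion:
  Digit '1' (value 1) x 8^2 = 64
  Digit '2' (value 2) x 8^1 = 16
  Digit '1' (value 1) x 8^0 = 1
Sum = 81

81


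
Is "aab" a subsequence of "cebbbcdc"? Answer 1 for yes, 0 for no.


Check if "aab" is a subsequence of "cebbbcdc"
Greedy scan:
  Position 0 ('c'): no match needed
  Position 1 ('e'): no match needed
  Position 2 ('b'): no match needed
  Position 3 ('b'): no match needed
  Position 4 ('b'): no match needed
  Position 5 ('c'): no match needed
  Position 6 ('d'): no match needed
  Position 7 ('c'): no match needed
Only matched 0/3 characters => not a subsequence

0


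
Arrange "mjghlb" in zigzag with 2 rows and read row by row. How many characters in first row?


Zigzag "mjghlb" into 2 rows:
Placing characters:
  'm' => row 0
  'j' => row 1
  'g' => row 0
  'h' => row 1
  'l' => row 0
  'b' => row 1
Rows:
  Row 0: "mgl"
  Row 1: "jhb"
First row length: 3

3


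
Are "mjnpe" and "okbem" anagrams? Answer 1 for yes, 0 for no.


Strings: "mjnpe", "okbem"
Sorted first:  ejmnp
Sorted second: bekmo
Differ at position 0: 'e' vs 'b' => not anagrams

0


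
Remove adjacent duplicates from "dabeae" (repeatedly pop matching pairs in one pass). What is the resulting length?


Input: dabeae
Stack-based adjacent duplicate removal:
  Read 'd': push. Stack: d
  Read 'a': push. Stack: da
  Read 'b': push. Stack: dab
  Read 'e': push. Stack: dabe
  Read 'a': push. Stack: dabea
  Read 'e': push. Stack: dabeae
Final stack: "dabeae" (length 6)

6


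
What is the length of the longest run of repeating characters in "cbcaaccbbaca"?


Input: "cbcaaccbbaca"
Scanning for longest run:
  Position 1 ('b'): new char, reset run to 1
  Position 2 ('c'): new char, reset run to 1
  Position 3 ('a'): new char, reset run to 1
  Position 4 ('a'): continues run of 'a', length=2
  Position 5 ('c'): new char, reset run to 1
  Position 6 ('c'): continues run of 'c', length=2
  Position 7 ('b'): new char, reset run to 1
  Position 8 ('b'): continues run of 'b', length=2
  Position 9 ('a'): new char, reset run to 1
  Position 10 ('c'): new char, reset run to 1
  Position 11 ('a'): new char, reset run to 1
Longest run: 'a' with length 2

2


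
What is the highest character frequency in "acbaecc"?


Input: acbaecc
Character counts:
  'a': 2
  'b': 1
  'c': 3
  'e': 1
Maximum frequency: 3

3


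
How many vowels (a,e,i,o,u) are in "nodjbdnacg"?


Input: nodjbdnacg
Checking each character:
  'n' at position 0: consonant
  'o' at position 1: vowel (running total: 1)
  'd' at position 2: consonant
  'j' at position 3: consonant
  'b' at position 4: consonant
  'd' at position 5: consonant
  'n' at position 6: consonant
  'a' at position 7: vowel (running total: 2)
  'c' at position 8: consonant
  'g' at position 9: consonant
Total vowels: 2

2


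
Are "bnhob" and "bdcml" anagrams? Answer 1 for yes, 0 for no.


Strings: "bnhob", "bdcml"
Sorted first:  bbhno
Sorted second: bcdlm
Differ at position 1: 'b' vs 'c' => not anagrams

0


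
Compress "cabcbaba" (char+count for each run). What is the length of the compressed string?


Input: cabcbaba
Runs:
  'c' x 1 => "c1"
  'a' x 1 => "a1"
  'b' x 1 => "b1"
  'c' x 1 => "c1"
  'b' x 1 => "b1"
  'a' x 1 => "a1"
  'b' x 1 => "b1"
  'a' x 1 => "a1"
Compressed: "c1a1b1c1b1a1b1a1"
Compressed length: 16

16


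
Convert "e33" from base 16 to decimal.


Input: "e33" in base 16
Positional expansion:
  Digit 'e' (value 14) x 16^2 = 3584
  Digit '3' (value 3) x 16^1 = 48
  Digit '3' (value 3) x 16^0 = 3
Sum = 3635

3635


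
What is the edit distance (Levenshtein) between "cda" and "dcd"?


Computing edit distance: "cda" -> "dcd"
DP table:
           d    c    d
      0    1    2    3
  c   1    1    1    2
  d   2    1    2    1
  a   3    2    2    2
Edit distance = dp[3][3] = 2

2


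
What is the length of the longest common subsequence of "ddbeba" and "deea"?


LCS of "ddbeba" and "deea"
DP table:
           d    e    e    a
      0    0    0    0    0
  d   0    1    1    1    1
  d   0    1    1    1    1
  b   0    1    1    1    1
  e   0    1    2    2    2
  b   0    1    2    2    2
  a   0    1    2    2    3
LCS length = dp[6][4] = 3

3


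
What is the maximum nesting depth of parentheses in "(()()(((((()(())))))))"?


Input: "(()()(((((()(())))))))"
Tracking depth:
  Position 0 '(': depth becomes 1
  Position 1 '(': depth becomes 2
  Position 2 ')': depth becomes 1
  Position 3 '(': depth becomes 2
  Position 4 ')': depth becomes 1
  Position 5 '(': depth becomes 2
  Position 6 '(': depth becomes 3
  Position 7 '(': depth becomes 4
  Position 8 '(': depth becomes 5
  Position 9 '(': depth becomes 6
  Position 10 '(': depth becomes 7
  Position 11 ')': depth becomes 6
  Position 12 '(': depth becomes 7
  Position 13 '(': depth becomes 8
  Position 14 ')': depth becomes 7
  Position 15 ')': depth becomes 6
  Position 16 ')': depth becomes 5
  Position 17 ')': depth becomes 4
  Position 18 ')': depth becomes 3
  Position 19 ')': depth becomes 2
  Position 20 ')': depth becomes 1
  Position 21 ')': depth becomes 0
Maximum depth reached: 8

8


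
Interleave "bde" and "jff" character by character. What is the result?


Interleaving "bde" and "jff":
  Position 0: 'b' from first, 'j' from second => "bj"
  Position 1: 'd' from first, 'f' from second => "df"
  Position 2: 'e' from first, 'f' from second => "ef"
Result: bjdfef

bjdfef


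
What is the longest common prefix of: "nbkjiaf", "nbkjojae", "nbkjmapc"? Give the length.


Words: nbkjiaf, nbkjojae, nbkjmapc
  Position 0: all 'n' => match
  Position 1: all 'b' => match
  Position 2: all 'k' => match
  Position 3: all 'j' => match
  Position 4: ('i', 'o', 'm') => mismatch, stop
LCP = "nbkj" (length 4)

4


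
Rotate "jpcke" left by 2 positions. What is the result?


Input: "jpcke", rotate left by 2
First 2 characters: "jp"
Remaining characters: "cke"
Concatenate remaining + first: "cke" + "jp" = "ckejp"

ckejp


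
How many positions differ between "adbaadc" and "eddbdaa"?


Comparing "adbaadc" and "eddbdaa" position by position:
  Position 0: 'a' vs 'e' => DIFFER
  Position 1: 'd' vs 'd' => same
  Position 2: 'b' vs 'd' => DIFFER
  Position 3: 'a' vs 'b' => DIFFER
  Position 4: 'a' vs 'd' => DIFFER
  Position 5: 'd' vs 'a' => DIFFER
  Position 6: 'c' vs 'a' => DIFFER
Positions that differ: 6

6


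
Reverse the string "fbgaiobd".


Input: fbgaiobd
Reading characters right to left:
  Position 7: 'd'
  Position 6: 'b'
  Position 5: 'o'
  Position 4: 'i'
  Position 3: 'a'
  Position 2: 'g'
  Position 1: 'b'
  Position 0: 'f'
Reversed: dboiagbf

dboiagbf


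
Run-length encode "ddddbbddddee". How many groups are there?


Input: ddddbbddddee
Scanning for consecutive runs:
  Group 1: 'd' x 4 (positions 0-3)
  Group 2: 'b' x 2 (positions 4-5)
  Group 3: 'd' x 4 (positions 6-9)
  Group 4: 'e' x 2 (positions 10-11)
Total groups: 4

4


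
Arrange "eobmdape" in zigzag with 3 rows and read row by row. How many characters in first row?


Zigzag "eobmdape" into 3 rows:
Placing characters:
  'e' => row 0
  'o' => row 1
  'b' => row 2
  'm' => row 1
  'd' => row 0
  'a' => row 1
  'p' => row 2
  'e' => row 1
Rows:
  Row 0: "ed"
  Row 1: "omae"
  Row 2: "bp"
First row length: 2

2


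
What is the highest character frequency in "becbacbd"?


Input: becbacbd
Character counts:
  'a': 1
  'b': 3
  'c': 2
  'd': 1
  'e': 1
Maximum frequency: 3

3


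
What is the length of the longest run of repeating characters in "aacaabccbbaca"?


Input: "aacaabccbbaca"
Scanning for longest run:
  Position 1 ('a'): continues run of 'a', length=2
  Position 2 ('c'): new char, reset run to 1
  Position 3 ('a'): new char, reset run to 1
  Position 4 ('a'): continues run of 'a', length=2
  Position 5 ('b'): new char, reset run to 1
  Position 6 ('c'): new char, reset run to 1
  Position 7 ('c'): continues run of 'c', length=2
  Position 8 ('b'): new char, reset run to 1
  Position 9 ('b'): continues run of 'b', length=2
  Position 10 ('a'): new char, reset run to 1
  Position 11 ('c'): new char, reset run to 1
  Position 12 ('a'): new char, reset run to 1
Longest run: 'a' with length 2

2


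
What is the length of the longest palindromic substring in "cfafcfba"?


Input: "cfafcfba"
Checking substrings for palindromes:
  [0:5] "cfafc" (len 5) => palindrome
  [1:4] "faf" (len 3) => palindrome
  [3:6] "fcf" (len 3) => palindrome
Longest palindromic substring: "cfafc" with length 5

5


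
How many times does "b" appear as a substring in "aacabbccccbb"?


Searching for "b" in "aacabbccccbb"
Scanning each position:
  Position 0: "a" => no
  Position 1: "a" => no
  Position 2: "c" => no
  Position 3: "a" => no
  Position 4: "b" => MATCH
  Position 5: "b" => MATCH
  Position 6: "c" => no
  Position 7: "c" => no
  Position 8: "c" => no
  Position 9: "c" => no
  Position 10: "b" => MATCH
  Position 11: "b" => MATCH
Total occurrences: 4

4


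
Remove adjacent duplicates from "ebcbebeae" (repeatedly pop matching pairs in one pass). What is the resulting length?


Input: ebcbebeae
Stack-based adjacent duplicate removal:
  Read 'e': push. Stack: e
  Read 'b': push. Stack: eb
  Read 'c': push. Stack: ebc
  Read 'b': push. Stack: ebcb
  Read 'e': push. Stack: ebcbe
  Read 'b': push. Stack: ebcbeb
  Read 'e': push. Stack: ebcbebe
  Read 'a': push. Stack: ebcbebea
  Read 'e': push. Stack: ebcbebeae
Final stack: "ebcbebeae" (length 9)

9


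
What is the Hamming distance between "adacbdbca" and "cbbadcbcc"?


Comparing "adacbdbca" and "cbbadcbcc" position by position:
  Position 0: 'a' vs 'c' => differ
  Position 1: 'd' vs 'b' => differ
  Position 2: 'a' vs 'b' => differ
  Position 3: 'c' vs 'a' => differ
  Position 4: 'b' vs 'd' => differ
  Position 5: 'd' vs 'c' => differ
  Position 6: 'b' vs 'b' => same
  Position 7: 'c' vs 'c' => same
  Position 8: 'a' vs 'c' => differ
Total differences (Hamming distance): 7

7


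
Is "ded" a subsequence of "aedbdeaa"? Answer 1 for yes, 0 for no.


Check if "ded" is a subsequence of "aedbdeaa"
Greedy scan:
  Position 0 ('a'): no match needed
  Position 1 ('e'): no match needed
  Position 2 ('d'): matches sub[0] = 'd'
  Position 3 ('b'): no match needed
  Position 4 ('d'): no match needed
  Position 5 ('e'): matches sub[1] = 'e'
  Position 6 ('a'): no match needed
  Position 7 ('a'): no match needed
Only matched 2/3 characters => not a subsequence

0


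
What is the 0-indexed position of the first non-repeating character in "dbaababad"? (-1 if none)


Input: dbaababad
Character frequencies:
  'a': 4
  'b': 3
  'd': 2
Scanning left to right for freq == 1:
  Position 0 ('d'): freq=2, skip
  Position 1 ('b'): freq=3, skip
  Position 2 ('a'): freq=4, skip
  Position 3 ('a'): freq=4, skip
  Position 4 ('b'): freq=3, skip
  Position 5 ('a'): freq=4, skip
  Position 6 ('b'): freq=3, skip
  Position 7 ('a'): freq=4, skip
  Position 8 ('d'): freq=2, skip
  No unique character found => answer = -1

-1


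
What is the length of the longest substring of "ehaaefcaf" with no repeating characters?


Input: "ehaaefcaf"
Sliding window (track last position of each char):
  Position 0 ('e'): window [0,0] length 1 -- new best
  Position 1 ('h'): window [0,1] length 2 -- new best
  Position 2 ('a'): window [0,2] length 3 -- new best
  Position 3 ('a'): repeat (last at 2), move window start to 3
  Position 3 ('a'): window [3,3] length 1
  Position 4 ('e'): window [3,4] length 2
  Position 5 ('f'): window [3,5] length 3
  Position 6 ('c'): window [3,6] length 4 -- new best
  Position 7 ('a'): repeat (last at 3), move window start to 4
  Position 7 ('a'): window [4,7] length 4
  Position 8 ('f'): repeat (last at 5), move window start to 6
  Position 8 ('f'): window [6,8] length 3
Longest substring with no repeats: "aefc" with length 4

4


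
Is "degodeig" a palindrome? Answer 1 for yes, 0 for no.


Input: degodeig
Reversed: giedoged
  Compare pos 0 ('d') with pos 7 ('g'): MISMATCH
  Compare pos 1 ('e') with pos 6 ('i'): MISMATCH
  Compare pos 2 ('g') with pos 5 ('e'): MISMATCH
  Compare pos 3 ('o') with pos 4 ('d'): MISMATCH
Result: not a palindrome

0


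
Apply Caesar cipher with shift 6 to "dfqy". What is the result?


Caesar cipher: shift "dfqy" by 6
  'd' (pos 3) + 6 = pos 9 = 'j'
  'f' (pos 5) + 6 = pos 11 = 'l'
  'q' (pos 16) + 6 = pos 22 = 'w'
  'y' (pos 24) + 6 = pos 4 = 'e'
Result: jlwe

jlwe


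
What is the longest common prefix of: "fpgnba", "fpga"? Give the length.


Words: fpgnba, fpga
  Position 0: all 'f' => match
  Position 1: all 'p' => match
  Position 2: all 'g' => match
  Position 3: ('n', 'a') => mismatch, stop
LCP = "fpg" (length 3)

3


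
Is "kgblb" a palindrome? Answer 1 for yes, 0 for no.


Input: kgblb
Reversed: blbgk
  Compare pos 0 ('k') with pos 4 ('b'): MISMATCH
  Compare pos 1 ('g') with pos 3 ('l'): MISMATCH
Result: not a palindrome

0


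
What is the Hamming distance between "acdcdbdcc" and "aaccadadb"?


Comparing "acdcdbdcc" and "aaccadadb" position by position:
  Position 0: 'a' vs 'a' => same
  Position 1: 'c' vs 'a' => differ
  Position 2: 'd' vs 'c' => differ
  Position 3: 'c' vs 'c' => same
  Position 4: 'd' vs 'a' => differ
  Position 5: 'b' vs 'd' => differ
  Position 6: 'd' vs 'a' => differ
  Position 7: 'c' vs 'd' => differ
  Position 8: 'c' vs 'b' => differ
Total differences (Hamming distance): 7

7


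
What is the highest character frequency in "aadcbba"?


Input: aadcbba
Character counts:
  'a': 3
  'b': 2
  'c': 1
  'd': 1
Maximum frequency: 3

3


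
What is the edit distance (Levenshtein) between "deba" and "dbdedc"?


Computing edit distance: "deba" -> "dbdedc"
DP table:
           d    b    d    e    d    c
      0    1    2    3    4    5    6
  d   1    0    1    2    3    4    5
  e   2    1    1    2    2    3    4
  b   3    2    1    2    3    3    4
  a   4    3    2    2    3    4    4
Edit distance = dp[4][6] = 4

4


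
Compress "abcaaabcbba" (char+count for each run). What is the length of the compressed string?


Input: abcaaabcbba
Runs:
  'a' x 1 => "a1"
  'b' x 1 => "b1"
  'c' x 1 => "c1"
  'a' x 3 => "a3"
  'b' x 1 => "b1"
  'c' x 1 => "c1"
  'b' x 2 => "b2"
  'a' x 1 => "a1"
Compressed: "a1b1c1a3b1c1b2a1"
Compressed length: 16

16


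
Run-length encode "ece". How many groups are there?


Input: ece
Scanning for consecutive runs:
  Group 1: 'e' x 1 (positions 0-0)
  Group 2: 'c' x 1 (positions 1-1)
  Group 3: 'e' x 1 (positions 2-2)
Total groups: 3

3


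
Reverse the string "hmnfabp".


Input: hmnfabp
Reading characters right to left:
  Position 6: 'p'
  Position 5: 'b'
  Position 4: 'a'
  Position 3: 'f'
  Position 2: 'n'
  Position 1: 'm'
  Position 0: 'h'
Reversed: pbafnmh

pbafnmh


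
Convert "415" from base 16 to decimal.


Input: "415" in base 16
Positional expansion:
  Digit '4' (value 4) x 16^2 = 1024
  Digit '1' (value 1) x 16^1 = 16
  Digit '5' (value 5) x 16^0 = 5
Sum = 1045

1045


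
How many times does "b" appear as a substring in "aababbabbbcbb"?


Searching for "b" in "aababbabbbcbb"
Scanning each position:
  Position 0: "a" => no
  Position 1: "a" => no
  Position 2: "b" => MATCH
  Position 3: "a" => no
  Position 4: "b" => MATCH
  Position 5: "b" => MATCH
  Position 6: "a" => no
  Position 7: "b" => MATCH
  Position 8: "b" => MATCH
  Position 9: "b" => MATCH
  Position 10: "c" => no
  Position 11: "b" => MATCH
  Position 12: "b" => MATCH
Total occurrences: 8

8


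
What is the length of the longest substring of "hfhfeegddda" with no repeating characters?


Input: "hfhfeegddda"
Sliding window (track last position of each char):
  Position 0 ('h'): window [0,0] length 1 -- new best
  Position 1 ('f'): window [0,1] length 2 -- new best
  Position 2 ('h'): repeat (last at 0), move window start to 1
  Position 2 ('h'): window [1,2] length 2
  Position 3 ('f'): repeat (last at 1), move window start to 2
  Position 3 ('f'): window [2,3] length 2
  Position 4 ('e'): window [2,4] length 3 -- new best
  Position 5 ('e'): repeat (last at 4), move window start to 5
  Position 5 ('e'): window [5,5] length 1
  Position 6 ('g'): window [5,6] length 2
  Position 7 ('d'): window [5,7] length 3
  Position 8 ('d'): repeat (last at 7), move window start to 8
  Position 8 ('d'): window [8,8] length 1
  Position 9 ('d'): repeat (last at 8), move window start to 9
  Position 9 ('d'): window [9,9] length 1
  Position 10 ('a'): window [9,10] length 2
Longest substring with no repeats: "hfe" with length 3

3


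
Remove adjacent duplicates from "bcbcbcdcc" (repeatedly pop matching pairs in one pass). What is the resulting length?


Input: bcbcbcdcc
Stack-based adjacent duplicate removal:
  Read 'b': push. Stack: b
  Read 'c': push. Stack: bc
  Read 'b': push. Stack: bcb
  Read 'c': push. Stack: bcbc
  Read 'b': push. Stack: bcbcb
  Read 'c': push. Stack: bcbcbc
  Read 'd': push. Stack: bcbcbcd
  Read 'c': push. Stack: bcbcbcdc
  Read 'c': matches stack top 'c' => pop. Stack: bcbcbcd
Final stack: "bcbcbcd" (length 7)

7


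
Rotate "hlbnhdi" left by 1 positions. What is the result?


Input: "hlbnhdi", rotate left by 1
First 1 characters: "h"
Remaining characters: "lbnhdi"
Concatenate remaining + first: "lbnhdi" + "h" = "lbnhdih"

lbnhdih


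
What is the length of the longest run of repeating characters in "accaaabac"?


Input: "accaaabac"
Scanning for longest run:
  Position 1 ('c'): new char, reset run to 1
  Position 2 ('c'): continues run of 'c', length=2
  Position 3 ('a'): new char, reset run to 1
  Position 4 ('a'): continues run of 'a', length=2
  Position 5 ('a'): continues run of 'a', length=3
  Position 6 ('b'): new char, reset run to 1
  Position 7 ('a'): new char, reset run to 1
  Position 8 ('c'): new char, reset run to 1
Longest run: 'a' with length 3

3


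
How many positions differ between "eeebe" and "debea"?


Comparing "eeebe" and "debea" position by position:
  Position 0: 'e' vs 'd' => DIFFER
  Position 1: 'e' vs 'e' => same
  Position 2: 'e' vs 'b' => DIFFER
  Position 3: 'b' vs 'e' => DIFFER
  Position 4: 'e' vs 'a' => DIFFER
Positions that differ: 4

4


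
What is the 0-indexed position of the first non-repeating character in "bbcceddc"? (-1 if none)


Input: bbcceddc
Character frequencies:
  'b': 2
  'c': 3
  'd': 2
  'e': 1
Scanning left to right for freq == 1:
  Position 0 ('b'): freq=2, skip
  Position 1 ('b'): freq=2, skip
  Position 2 ('c'): freq=3, skip
  Position 3 ('c'): freq=3, skip
  Position 4 ('e'): unique! => answer = 4

4


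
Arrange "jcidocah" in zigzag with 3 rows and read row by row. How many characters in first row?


Zigzag "jcidocah" into 3 rows:
Placing characters:
  'j' => row 0
  'c' => row 1
  'i' => row 2
  'd' => row 1
  'o' => row 0
  'c' => row 1
  'a' => row 2
  'h' => row 1
Rows:
  Row 0: "jo"
  Row 1: "cdch"
  Row 2: "ia"
First row length: 2

2


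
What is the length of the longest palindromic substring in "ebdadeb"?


Input: "ebdadeb"
Checking substrings for palindromes:
  [2:5] "dad" (len 3) => palindrome
Longest palindromic substring: "dad" with length 3

3


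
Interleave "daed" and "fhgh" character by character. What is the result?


Interleaving "daed" and "fhgh":
  Position 0: 'd' from first, 'f' from second => "df"
  Position 1: 'a' from first, 'h' from second => "ah"
  Position 2: 'e' from first, 'g' from second => "eg"
  Position 3: 'd' from first, 'h' from second => "dh"
Result: dfahegdh

dfahegdh


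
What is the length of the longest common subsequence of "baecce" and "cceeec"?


LCS of "baecce" and "cceeec"
DP table:
           c    c    e    e    e    c
      0    0    0    0    0    0    0
  b   0    0    0    0    0    0    0
  a   0    0    0    0    0    0    0
  e   0    0    0    1    1    1    1
  c   0    1    1    1    1    1    2
  c   0    1    2    2    2    2    2
  e   0    1    2    3    3    3    3
LCS length = dp[6][6] = 3

3


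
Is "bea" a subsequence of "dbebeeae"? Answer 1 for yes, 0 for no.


Check if "bea" is a subsequence of "dbebeeae"
Greedy scan:
  Position 0 ('d'): no match needed
  Position 1 ('b'): matches sub[0] = 'b'
  Position 2 ('e'): matches sub[1] = 'e'
  Position 3 ('b'): no match needed
  Position 4 ('e'): no match needed
  Position 5 ('e'): no match needed
  Position 6 ('a'): matches sub[2] = 'a'
  Position 7 ('e'): no match needed
All 3 characters matched => is a subsequence

1


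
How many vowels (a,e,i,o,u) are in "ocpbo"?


Input: ocpbo
Checking each character:
  'o' at position 0: vowel (running total: 1)
  'c' at position 1: consonant
  'p' at position 2: consonant
  'b' at position 3: consonant
  'o' at position 4: vowel (running total: 2)
Total vowels: 2

2


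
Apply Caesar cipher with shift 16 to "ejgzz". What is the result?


Caesar cipher: shift "ejgzz" by 16
  'e' (pos 4) + 16 = pos 20 = 'u'
  'j' (pos 9) + 16 = pos 25 = 'z'
  'g' (pos 6) + 16 = pos 22 = 'w'
  'z' (pos 25) + 16 = pos 15 = 'p'
  'z' (pos 25) + 16 = pos 15 = 'p'
Result: uzwpp

uzwpp


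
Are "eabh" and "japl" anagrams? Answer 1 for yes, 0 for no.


Strings: "eabh", "japl"
Sorted first:  abeh
Sorted second: ajlp
Differ at position 1: 'b' vs 'j' => not anagrams

0


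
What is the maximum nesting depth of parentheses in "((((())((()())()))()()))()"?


Input: "((((())((()())()))()()))()"
Tracking depth:
  Position 0 '(': depth becomes 1
  Position 1 '(': depth becomes 2
  Position 2 '(': depth becomes 3
  Position 3 '(': depth becomes 4
  Position 4 '(': depth becomes 5
  Position 5 ')': depth becomes 4
  Position 6 ')': depth becomes 3
  Position 7 '(': depth becomes 4
  Position 8 '(': depth becomes 5
  Position 9 '(': depth becomes 6
  Position 10 ')': depth becomes 5
  Position 11 '(': depth becomes 6
  Position 12 ')': depth becomes 5
  Position 13 ')': depth becomes 4
  Position 14 '(': depth becomes 5
  Position 15 ')': depth becomes 4
  Position 16 ')': depth becomes 3
  Position 17 ')': depth becomes 2
  Position 18 '(': depth becomes 3
  Position 19 ')': depth becomes 2
  Position 20 '(': depth becomes 3
  Position 21 ')': depth becomes 2
  Position 22 ')': depth becomes 1
  Position 23 ')': depth becomes 0
  Position 24 '(': depth becomes 1
  Position 25 ')': depth becomes 0
Maximum depth reached: 6

6


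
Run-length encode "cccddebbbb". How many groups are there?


Input: cccddebbbb
Scanning for consecutive runs:
  Group 1: 'c' x 3 (positions 0-2)
  Group 2: 'd' x 2 (positions 3-4)
  Group 3: 'e' x 1 (positions 5-5)
  Group 4: 'b' x 4 (positions 6-9)
Total groups: 4

4


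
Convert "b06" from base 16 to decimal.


Input: "b06" in base 16
Positional expansion:
  Digit 'b' (value 11) x 16^2 = 2816
  Digit '0' (value 0) x 16^1 = 0
  Digit '6' (value 6) x 16^0 = 6
Sum = 2822

2822


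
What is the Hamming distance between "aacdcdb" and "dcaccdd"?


Comparing "aacdcdb" and "dcaccdd" position by position:
  Position 0: 'a' vs 'd' => differ
  Position 1: 'a' vs 'c' => differ
  Position 2: 'c' vs 'a' => differ
  Position 3: 'd' vs 'c' => differ
  Position 4: 'c' vs 'c' => same
  Position 5: 'd' vs 'd' => same
  Position 6: 'b' vs 'd' => differ
Total differences (Hamming distance): 5

5


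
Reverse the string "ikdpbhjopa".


Input: ikdpbhjopa
Reading characters right to left:
  Position 9: 'a'
  Position 8: 'p'
  Position 7: 'o'
  Position 6: 'j'
  Position 5: 'h'
  Position 4: 'b'
  Position 3: 'p'
  Position 2: 'd'
  Position 1: 'k'
  Position 0: 'i'
Reversed: apojhbpdki

apojhbpdki


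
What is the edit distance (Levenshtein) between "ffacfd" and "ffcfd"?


Computing edit distance: "ffacfd" -> "ffcfd"
DP table:
           f    f    c    f    d
      0    1    2    3    4    5
  f   1    0    1    2    3    4
  f   2    1    0    1    2    3
  a   3    2    1    1    2    3
  c   4    3    2    1    2    3
  f   5    4    3    2    1    2
  d   6    5    4    3    2    1
Edit distance = dp[6][5] = 1

1


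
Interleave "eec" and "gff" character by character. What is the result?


Interleaving "eec" and "gff":
  Position 0: 'e' from first, 'g' from second => "eg"
  Position 1: 'e' from first, 'f' from second => "ef"
  Position 2: 'c' from first, 'f' from second => "cf"
Result: egefcf

egefcf


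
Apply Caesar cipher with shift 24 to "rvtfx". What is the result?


Caesar cipher: shift "rvtfx" by 24
  'r' (pos 17) + 24 = pos 15 = 'p'
  'v' (pos 21) + 24 = pos 19 = 't'
  't' (pos 19) + 24 = pos 17 = 'r'
  'f' (pos 5) + 24 = pos 3 = 'd'
  'x' (pos 23) + 24 = pos 21 = 'v'
Result: ptrdv

ptrdv


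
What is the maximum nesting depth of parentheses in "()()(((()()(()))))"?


Input: "()()(((()()(()))))"
Tracking depth:
  Position 0 '(': depth becomes 1
  Position 1 ')': depth becomes 0
  Position 2 '(': depth becomes 1
  Position 3 ')': depth becomes 0
  Position 4 '(': depth becomes 1
  Position 5 '(': depth becomes 2
  Position 6 '(': depth becomes 3
  Position 7 '(': depth becomes 4
  Position 8 ')': depth becomes 3
  Position 9 '(': depth becomes 4
  Position 10 ')': depth becomes 3
  Position 11 '(': depth becomes 4
  Position 12 '(': depth becomes 5
  Position 13 ')': depth becomes 4
  Position 14 ')': depth becomes 3
  Position 15 ')': depth becomes 2
  Position 16 ')': depth becomes 1
  Position 17 ')': depth becomes 0
Maximum depth reached: 5

5


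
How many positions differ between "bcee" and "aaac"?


Comparing "bcee" and "aaac" position by position:
  Position 0: 'b' vs 'a' => DIFFER
  Position 1: 'c' vs 'a' => DIFFER
  Position 2: 'e' vs 'a' => DIFFER
  Position 3: 'e' vs 'c' => DIFFER
Positions that differ: 4

4


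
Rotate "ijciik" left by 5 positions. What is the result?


Input: "ijciik", rotate left by 5
First 5 characters: "ijcii"
Remaining characters: "k"
Concatenate remaining + first: "k" + "ijcii" = "kijcii"

kijcii


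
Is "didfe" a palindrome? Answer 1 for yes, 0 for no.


Input: didfe
Reversed: efdid
  Compare pos 0 ('d') with pos 4 ('e'): MISMATCH
  Compare pos 1 ('i') with pos 3 ('f'): MISMATCH
Result: not a palindrome

0


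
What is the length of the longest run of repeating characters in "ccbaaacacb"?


Input: "ccbaaacacb"
Scanning for longest run:
  Position 1 ('c'): continues run of 'c', length=2
  Position 2 ('b'): new char, reset run to 1
  Position 3 ('a'): new char, reset run to 1
  Position 4 ('a'): continues run of 'a', length=2
  Position 5 ('a'): continues run of 'a', length=3
  Position 6 ('c'): new char, reset run to 1
  Position 7 ('a'): new char, reset run to 1
  Position 8 ('c'): new char, reset run to 1
  Position 9 ('b'): new char, reset run to 1
Longest run: 'a' with length 3

3


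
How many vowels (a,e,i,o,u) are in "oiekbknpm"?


Input: oiekbknpm
Checking each character:
  'o' at position 0: vowel (running total: 1)
  'i' at position 1: vowel (running total: 2)
  'e' at position 2: vowel (running total: 3)
  'k' at position 3: consonant
  'b' at position 4: consonant
  'k' at position 5: consonant
  'n' at position 6: consonant
  'p' at position 7: consonant
  'm' at position 8: consonant
Total vowels: 3

3


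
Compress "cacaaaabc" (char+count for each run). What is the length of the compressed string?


Input: cacaaaabc
Runs:
  'c' x 1 => "c1"
  'a' x 1 => "a1"
  'c' x 1 => "c1"
  'a' x 4 => "a4"
  'b' x 1 => "b1"
  'c' x 1 => "c1"
Compressed: "c1a1c1a4b1c1"
Compressed length: 12

12


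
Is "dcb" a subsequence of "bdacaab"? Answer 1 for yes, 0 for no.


Check if "dcb" is a subsequence of "bdacaab"
Greedy scan:
  Position 0 ('b'): no match needed
  Position 1 ('d'): matches sub[0] = 'd'
  Position 2 ('a'): no match needed
  Position 3 ('c'): matches sub[1] = 'c'
  Position 4 ('a'): no match needed
  Position 5 ('a'): no match needed
  Position 6 ('b'): matches sub[2] = 'b'
All 3 characters matched => is a subsequence

1


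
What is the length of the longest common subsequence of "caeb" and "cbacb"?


LCS of "caeb" and "cbacb"
DP table:
           c    b    a    c    b
      0    0    0    0    0    0
  c   0    1    1    1    1    1
  a   0    1    1    2    2    2
  e   0    1    1    2    2    2
  b   0    1    2    2    2    3
LCS length = dp[4][5] = 3

3
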